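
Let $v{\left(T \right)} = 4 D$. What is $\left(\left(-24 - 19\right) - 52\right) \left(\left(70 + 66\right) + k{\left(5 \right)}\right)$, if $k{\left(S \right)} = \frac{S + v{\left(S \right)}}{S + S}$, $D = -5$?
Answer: $- \frac{25555}{2} \approx -12778.0$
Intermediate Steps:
$v{\left(T \right)} = -20$ ($v{\left(T \right)} = 4 \left(-5\right) = -20$)
$k{\left(S \right)} = \frac{-20 + S}{2 S}$ ($k{\left(S \right)} = \frac{S - 20}{S + S} = \frac{-20 + S}{2 S}$)
$\left(\left(-24 - 19\right) - 52\right) \left(\left(70 + 66\right) + k{\left(5 \right)}\right) = \left(\left(-24 - 19\right) - 52\right) \left(\left(70 + 66\right) + \frac{-20 + 5}{2 \cdot 5}\right) = \left(-43 - 52\right) \left(136 + \frac{1}{2} \cdot \frac{1}{5} \left(-15\right)\right) = - 95 \left(136 - \frac{3}{2}\right) = \left(-95\right) \frac{269}{2} = - \frac{25555}{2}$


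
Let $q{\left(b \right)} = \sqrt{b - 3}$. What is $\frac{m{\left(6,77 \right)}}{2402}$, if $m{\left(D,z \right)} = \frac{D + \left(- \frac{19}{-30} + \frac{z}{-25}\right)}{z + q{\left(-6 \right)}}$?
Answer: $\frac{41041}{2139461400} - \frac{533 i}{713153800} \approx 1.9183 \cdot 10^{-5} - 7.4738 \cdot 10^{-7} i$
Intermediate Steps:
$q{\left(b \right)} = \sqrt{-3 + b}$
$m{\left(D,z \right)} = \frac{\frac{19}{30} + D - \frac{z}{25}}{z + 3 i}$ ($m{\left(D,z \right)} = \frac{D + \left(- \frac{19}{-30} + \frac{z}{-25}\right)}{z + \sqrt{-3 - 6}} = \frac{D + \left(\left(-19\right) \left(- \frac{1}{30}\right) + z \left(- \frac{1}{25}\right)\right)}{z + \sqrt{-9}} = \frac{D - \left(- \frac{19}{30} + \frac{z}{25}\right)}{z + 3 i} = \frac{\frac{19}{30} + D - \frac{z}{25}}{z + 3 i}$)
$\frac{m{\left(6,77 \right)}}{2402} = \frac{\frac{1}{77 + 3 i} \left(\frac{19}{30} + 6 - \frac{77}{25}\right)}{2402} = \frac{77 - 3 i}{5938} \left(\frac{19}{30} + 6 - \frac{77}{25}\right) \frac{1}{2402} = \frac{77 - 3 i}{5938} \cdot \frac{533}{150} \cdot \frac{1}{2402} = \frac{533 \left(77 - 3 i\right)}{890700} \cdot \frac{1}{2402} = \frac{533 \left(77 - 3 i\right)}{2139461400}$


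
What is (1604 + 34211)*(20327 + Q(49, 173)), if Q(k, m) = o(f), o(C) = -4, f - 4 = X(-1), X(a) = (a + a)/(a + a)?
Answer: 727868245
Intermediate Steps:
X(a) = 1 (X(a) = (2*a)/((2*a)) = (2*a)*(1/(2*a)) = 1)
f = 5 (f = 4 + 1 = 5)
Q(k, m) = -4
(1604 + 34211)*(20327 + Q(49, 173)) = (1604 + 34211)*(20327 - 4) = 35815*20323 = 727868245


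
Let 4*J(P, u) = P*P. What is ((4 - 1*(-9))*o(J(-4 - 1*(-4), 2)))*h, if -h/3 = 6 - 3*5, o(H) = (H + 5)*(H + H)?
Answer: 0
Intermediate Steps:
J(P, u) = P**2/4 (J(P, u) = (P*P)/4 = P**2/4)
o(H) = 2*H*(5 + H) (o(H) = (5 + H)*(2*H) = 2*H*(5 + H))
h = 27 (h = -3*(6 - 3*5) = -3*(6 - 15) = -3*(-9) = 27)
((4 - 1*(-9))*o(J(-4 - 1*(-4), 2)))*h = ((4 - 1*(-9))*(2*((-4 - 1*(-4))**2/4)*(5 + (-4 - 1*(-4))**2/4)))*27 = ((4 + 9)*(2*((-4 + 4)**2/4)*(5 + (-4 + 4)**2/4)))*27 = (13*(2*((1/4)*0**2)*(5 + (1/4)*0**2)))*27 = (13*(2*((1/4)*0)*(5 + (1/4)*0)))*27 = (13*(2*0*(5 + 0)))*27 = (13*(2*0*5))*27 = (13*0)*27 = 0*27 = 0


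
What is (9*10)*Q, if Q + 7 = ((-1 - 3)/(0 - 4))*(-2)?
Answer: -810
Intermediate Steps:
Q = -9 (Q = -7 + ((-1 - 3)/(0 - 4))*(-2) = -7 - 4/(-4)*(-2) = -7 - 4*(-¼)*(-2) = -7 + 1*(-2) = -7 - 2 = -9)
(9*10)*Q = (9*10)*(-9) = 90*(-9) = -810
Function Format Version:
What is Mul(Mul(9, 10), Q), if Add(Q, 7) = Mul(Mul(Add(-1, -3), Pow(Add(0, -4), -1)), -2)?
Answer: -810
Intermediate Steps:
Q = -9 (Q = Add(-7, Mul(Mul(Add(-1, -3), Pow(Add(0, -4), -1)), -2)) = Add(-7, Mul(Mul(-4, Pow(-4, -1)), -2)) = Add(-7, Mul(Mul(-4, Rational(-1, 4)), -2)) = Add(-7, Mul(1, -2)) = Add(-7, -2) = -9)
Mul(Mul(9, 10), Q) = Mul(Mul(9, 10), -9) = Mul(90, -9) = -810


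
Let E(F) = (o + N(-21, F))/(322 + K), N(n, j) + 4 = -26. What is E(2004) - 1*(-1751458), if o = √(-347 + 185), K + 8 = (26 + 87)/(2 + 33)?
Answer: 6482145708/3701 + 105*I*√2/3701 ≈ 1.7515e+6 + 0.040122*I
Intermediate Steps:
K = -167/35 (K = -8 + (26 + 87)/(2 + 33) = -8 + 113/35 = -167/35 ≈ -4.7714)
N(n, j) = -30 (N(n, j) = -4 - 26 = -30)
o = 9*I*√2 (o = √(-162) = 9*I*√2 ≈ 12.728*I)
E(F) = -350/3701 + 105*I*√2/3701 (E(F) = (9*I*√2 - 30)/(322 - 167/35) = (-30 + 9*I*√2)/(11103/35) = (-30 + 9*I*√2)*(35/11103) = -350/3701 + 105*I*√2/3701)
E(2004) - 1*(-1751458) = (-350/3701 + 105*I*√2/3701) - 1*(-1751458) = (-350/3701 + 105*I*√2/3701) + 1751458 = 6482145708/3701 + 105*I*√2/3701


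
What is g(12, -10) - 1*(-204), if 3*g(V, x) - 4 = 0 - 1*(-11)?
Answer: 209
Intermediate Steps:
g(V, x) = 5 (g(V, x) = 4/3 + (0 - 1*(-11))/3 = 4/3 + (0 + 11)/3 = 4/3 + (1/3)*11 = 4/3 + 11/3 = 5)
g(12, -10) - 1*(-204) = 5 - 1*(-204) = 5 + 204 = 209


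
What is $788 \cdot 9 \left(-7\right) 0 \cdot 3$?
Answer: $0$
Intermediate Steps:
$788 \cdot 9 \left(-7\right) 0 \cdot 3 = 788 \left(\left(-63\right) 0\right) = 788 \cdot 0 = 0$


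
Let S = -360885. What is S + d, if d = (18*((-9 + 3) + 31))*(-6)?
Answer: -363585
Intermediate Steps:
d = -2700 (d = (18*(-6 + 31))*(-6) = (18*25)*(-6) = 450*(-6) = -2700)
S + d = -360885 - 2700 = -363585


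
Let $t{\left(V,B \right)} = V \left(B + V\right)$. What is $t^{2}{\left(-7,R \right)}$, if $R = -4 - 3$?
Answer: $9604$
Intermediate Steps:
$R = -7$ ($R = -4 - 3 = -7$)
$t^{2}{\left(-7,R \right)} = \left(- 7 \left(-7 - 7\right)\right)^{2} = \left(\left(-7\right) \left(-14\right)\right)^{2} = 98^{2} = 9604$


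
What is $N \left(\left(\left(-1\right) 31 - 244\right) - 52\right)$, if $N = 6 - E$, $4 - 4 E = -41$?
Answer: $\frac{6867}{4} \approx 1716.8$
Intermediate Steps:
$E = \frac{45}{4}$ ($E = 1 - - \frac{41}{4} = 1 + \frac{41}{4} = \frac{45}{4} \approx 11.25$)
$N = - \frac{21}{4}$ ($N = 6 - \frac{45}{4} = - \frac{21}{4} \approx -5.25$)
$N \left(\left(\left(-1\right) 31 - 244\right) - 52\right) = - \frac{21 \left(\left(\left(-1\right) 31 - 244\right) - 52\right)}{4} = - \frac{21 \left(\left(-31 - 244\right) - 52\right)}{4} = - \frac{21 \left(-275 - 52\right)}{4} = \left(- \frac{21}{4}\right) \left(-327\right) = \frac{6867}{4}$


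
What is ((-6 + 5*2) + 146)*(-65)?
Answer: -9750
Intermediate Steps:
((-6 + 5*2) + 146)*(-65) = ((-6 + 10) + 146)*(-65) = (4 + 146)*(-65) = 150*(-65) = -9750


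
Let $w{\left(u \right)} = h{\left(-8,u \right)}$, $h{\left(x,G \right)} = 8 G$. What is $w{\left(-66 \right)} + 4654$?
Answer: $4126$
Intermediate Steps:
$w{\left(u \right)} = 8 u$
$w{\left(-66 \right)} + 4654 = 8 \left(-66\right) + 4654 = -528 + 4654 = 4126$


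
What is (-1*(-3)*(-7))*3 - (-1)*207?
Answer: 144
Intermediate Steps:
(-1*(-3)*(-7))*3 - (-1)*207 = (3*(-7))*3 - 1*(-207) = -21*3 + 207 = -63 + 207 = 144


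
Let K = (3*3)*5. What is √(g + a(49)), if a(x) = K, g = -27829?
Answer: 2*I*√6946 ≈ 166.69*I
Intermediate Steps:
K = 45 (K = 9*5 = 45)
a(x) = 45
√(g + a(49)) = √(-27829 + 45) = √(-27784) = 2*I*√6946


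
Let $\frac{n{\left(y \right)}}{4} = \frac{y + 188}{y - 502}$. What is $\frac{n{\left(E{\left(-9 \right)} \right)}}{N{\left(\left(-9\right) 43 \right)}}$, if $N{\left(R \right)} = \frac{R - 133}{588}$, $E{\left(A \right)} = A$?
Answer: $\frac{7518}{4745} \approx 1.5844$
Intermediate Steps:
$n{\left(y \right)} = \frac{4 \left(188 + y\right)}{-502 + y}$ ($n{\left(y \right)} = 4 \frac{y + 188}{y - 502} = 4 \frac{188 + y}{-502 + y} = \frac{4 \left(188 + y\right)}{-502 + y}$)
$N{\left(R \right)} = - \frac{19}{84} + \frac{R}{588}$ ($N{\left(R \right)} = \left(-133 + R\right) \frac{1}{588} = - \frac{19}{84} + \frac{R}{588}$)
$\frac{n{\left(E{\left(-9 \right)} \right)}}{N{\left(\left(-9\right) 43 \right)}} = \frac{4 \frac{1}{-502 - 9} \left(188 - 9\right)}{- \frac{19}{84} + \frac{\left(-9\right) 43}{588}} = \frac{4 \frac{1}{-511} \cdot 179}{- \frac{19}{84} + \frac{1}{588} \left(-387\right)} = \frac{4 \left(- \frac{1}{511}\right) 179}{- \frac{19}{84} - \frac{129}{196}} = - \frac{716}{511 \left(- \frac{130}{147}\right)} = \left(- \frac{716}{511}\right) \left(- \frac{147}{130}\right) = \frac{7518}{4745}$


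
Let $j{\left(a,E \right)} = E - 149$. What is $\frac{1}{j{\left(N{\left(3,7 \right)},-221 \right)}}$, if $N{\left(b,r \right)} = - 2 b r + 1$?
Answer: $- \frac{1}{370} \approx -0.0027027$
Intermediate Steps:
$N{\left(b,r \right)} = 1 - 2 b r$ ($N{\left(b,r \right)} = - 2 b r + 1 = 1 - 2 b r$)
$j{\left(a,E \right)} = -149 + E$ ($j{\left(a,E \right)} = E - 149 = -149 + E$)
$\frac{1}{j{\left(N{\left(3,7 \right)},-221 \right)}} = \frac{1}{-149 - 221} = \frac{1}{-370} = - \frac{1}{370}$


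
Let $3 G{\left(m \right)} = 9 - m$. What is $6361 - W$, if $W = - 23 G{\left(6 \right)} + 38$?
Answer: $6346$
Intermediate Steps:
$G{\left(m \right)} = 3 - \frac{m}{3}$ ($G{\left(m \right)} = \frac{9 - m}{3} = 3 - \frac{m}{3}$)
$W = 15$ ($W = - 23 \left(3 - 2\right) + 38 = \left(-23\right) 1 + 38 = -23 + 38 = 15$)
$6361 - W = 6361 - 15 = 6346$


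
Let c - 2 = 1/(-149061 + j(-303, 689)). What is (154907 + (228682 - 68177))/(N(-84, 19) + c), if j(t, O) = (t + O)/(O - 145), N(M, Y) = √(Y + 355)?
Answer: -518487737737183125044/304111955756288249 + 259244738465510024906*√374/304111955756288249 ≈ 14781.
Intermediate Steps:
N(M, Y) = √(355 + Y)
j(t, O) = (O + t)/(-145 + O)
c = 81088526/40544399 (c = 2 + 1/(-149061 + (689 - 303)/(-145 + 689)) = 2 + 1/(-149061 + 386/544) = 2 + 1/(-149061 + (1/544)*386) = 2 + 1/(-149061 + 193/272) = 2 + 1/(-40544399/272) = 2 - 272/40544399 = 81088526/40544399 ≈ 2.0000)
(154907 + (228682 - 68177))/(N(-84, 19) + c) = (154907 + (228682 - 68177))/(√(355 + 19) + 81088526/40544399) = (154907 + 160505)/(√374 + 81088526/40544399) = 315412/(81088526/40544399 + √374)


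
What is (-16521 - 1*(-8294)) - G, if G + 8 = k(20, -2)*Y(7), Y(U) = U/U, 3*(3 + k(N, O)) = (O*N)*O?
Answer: -24728/3 ≈ -8242.7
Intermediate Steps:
k(N, O) = -3 + N*O²/3 (k(N, O) = -3 + ((O*N)*O)/3 = -3 + ((N*O)*O)/3 = -3 + (N*O²)/3 = -3 + N*O²/3)
Y(U) = 1
G = 47/3 (G = -8 + (-3 + (⅓)*20*(-2)²)*1 = -8 + (-3 + (⅓)*20*4)*1 = -8 + (-3 + 80/3)*1 = -8 + (71/3)*1 = -8 + 71/3 = 47/3 ≈ 15.667)
(-16521 - 1*(-8294)) - G = (-16521 - 1*(-8294)) - 1*47/3 = (-16521 + 8294) - 47/3 = -8227 - 47/3 = -24728/3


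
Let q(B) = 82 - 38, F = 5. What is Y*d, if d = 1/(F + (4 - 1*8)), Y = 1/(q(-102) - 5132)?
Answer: -1/5088 ≈ -0.00019654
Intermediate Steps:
q(B) = 44
Y = -1/5088 (Y = 1/(44 - 5132) = 1/(-5088) = -1/5088 ≈ -0.00019654)
d = 1 (d = 1/(5 + (4 - 1*8)) = 1/(5 + (4 - 8)) = 1/(5 - 4) = 1/1 = 1)
Y*d = -1/5088*1 = -1/5088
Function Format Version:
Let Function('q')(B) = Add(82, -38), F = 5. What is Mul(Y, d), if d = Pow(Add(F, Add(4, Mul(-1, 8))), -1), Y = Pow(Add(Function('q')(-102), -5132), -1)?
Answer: Rational(-1, 5088) ≈ -0.00019654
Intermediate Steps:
Function('q')(B) = 44
Y = Rational(-1, 5088) (Y = Pow(Add(44, -5132), -1) = Pow(-5088, -1) = Rational(-1, 5088) ≈ -0.00019654)
d = 1 (d = Pow(Add(5, Add(4, Mul(-1, 8))), -1) = Pow(Add(5, Add(4, -8)), -1) = Pow(Add(5, -4), -1) = Pow(1, -1) = 1)
Mul(Y, d) = Mul(Rational(-1, 5088), 1) = Rational(-1, 5088)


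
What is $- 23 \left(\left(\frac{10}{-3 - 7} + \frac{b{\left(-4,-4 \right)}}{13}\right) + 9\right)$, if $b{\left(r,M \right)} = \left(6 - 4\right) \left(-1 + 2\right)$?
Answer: $- \frac{2438}{13} \approx -187.54$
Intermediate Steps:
$b{\left(r,M \right)} = 2$ ($b{\left(r,M \right)} = 2 \cdot 1 = 2$)
$- 23 \left(\left(\frac{10}{-3 - 7} + \frac{b{\left(-4,-4 \right)}}{13}\right) + 9\right) = - 23 \left(\left(\frac{10}{-3 - 7} + \frac{2}{13}\right) + 9\right) = - 23 \left(\left(\frac{10}{-3 - 7} + 2 \cdot \frac{1}{13}\right) + 9\right) = - 23 \left(\left(\frac{10}{-10} + \frac{2}{13}\right) + 9\right) = - 23 \left(\left(10 \left(- \frac{1}{10}\right) + \frac{2}{13}\right) + 9\right) = - 23 \left(\left(-1 + \frac{2}{13}\right) + 9\right) = - 23 \left(- \frac{11}{13} + 9\right) = \left(-23\right) \frac{106}{13} = - \frac{2438}{13}$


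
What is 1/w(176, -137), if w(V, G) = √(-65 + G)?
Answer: -I*√202/202 ≈ -0.07036*I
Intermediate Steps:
1/w(176, -137) = 1/(√(-65 - 137)) = 1/(√(-202)) = 1/(I*√202) = -I*√202/202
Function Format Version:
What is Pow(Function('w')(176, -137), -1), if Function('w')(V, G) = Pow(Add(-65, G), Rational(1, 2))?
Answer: Mul(Rational(-1, 202), I, Pow(202, Rational(1, 2))) ≈ Mul(-0.070360, I)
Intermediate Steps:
Pow(Function('w')(176, -137), -1) = Pow(Pow(Add(-65, -137), Rational(1, 2)), -1) = Pow(Pow(-202, Rational(1, 2)), -1) = Pow(Mul(I, Pow(202, Rational(1, 2))), -1) = Mul(Rational(-1, 202), I, Pow(202, Rational(1, 2)))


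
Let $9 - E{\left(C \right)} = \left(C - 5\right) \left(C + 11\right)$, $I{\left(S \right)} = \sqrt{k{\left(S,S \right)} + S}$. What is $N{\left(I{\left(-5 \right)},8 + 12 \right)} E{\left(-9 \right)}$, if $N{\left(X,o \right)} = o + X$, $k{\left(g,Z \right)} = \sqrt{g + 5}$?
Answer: $740 + 37 i \sqrt{5} \approx 740.0 + 82.734 i$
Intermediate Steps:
$k{\left(g,Z \right)} = \sqrt{5 + g}$
$I{\left(S \right)} = \sqrt{S + \sqrt{5 + S}}$ ($I{\left(S \right)} = \sqrt{\sqrt{5 + S} + S} = \sqrt{S + \sqrt{5 + S}}$)
$N{\left(X,o \right)} = X + o$
$E{\left(C \right)} = 9 - \left(-5 + C\right) \left(11 + C\right)$ ($E{\left(C \right)} = 9 - \left(C - 5\right) \left(C + 11\right) = 9 - \left(-5 + C\right) \left(11 + C\right)$)
$N{\left(I{\left(-5 \right)},8 + 12 \right)} E{\left(-9 \right)} = \left(\sqrt{-5 + \sqrt{5 - 5}} + \left(8 + 12\right)\right) \left(64 - \left(-9\right)^{2} - -54\right) = \left(\sqrt{-5 + \sqrt{0}} + 20\right) \left(64 - 81 + 54\right) = \left(\sqrt{-5 + 0} + 20\right) \left(64 - 81 + 54\right) = \left(\sqrt{-5} + 20\right) 37 = \left(i \sqrt{5} + 20\right) 37 = \left(20 + i \sqrt{5}\right) 37 = 740 + 37 i \sqrt{5}$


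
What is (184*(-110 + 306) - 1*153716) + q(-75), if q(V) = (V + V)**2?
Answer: -95152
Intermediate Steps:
q(V) = 4*V**2 (q(V) = (2*V)**2 = 4*V**2)
(184*(-110 + 306) - 1*153716) + q(-75) = (184*(-110 + 306) - 1*153716) + 4*(-75)**2 = (184*196 - 153716) + 4*5625 = (36064 - 153716) + 22500 = -117652 + 22500 = -95152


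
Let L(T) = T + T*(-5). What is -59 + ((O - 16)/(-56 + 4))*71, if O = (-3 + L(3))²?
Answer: -17907/52 ≈ -344.37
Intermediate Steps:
L(T) = -4*T (L(T) = T - 5*T = -4*T)
O = 225 (O = (-3 - 4*3)² = (-3 - 12)² = (-15)² = 225)
-59 + ((O - 16)/(-56 + 4))*71 = -59 + ((225 - 16)/(-56 + 4))*71 = -59 + (209/(-52))*71 = -59 + (209*(-1/52))*71 = -59 - 209/52*71 = -59 - 14839/52 = -17907/52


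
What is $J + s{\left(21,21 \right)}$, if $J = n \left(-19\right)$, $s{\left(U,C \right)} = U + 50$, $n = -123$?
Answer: $2408$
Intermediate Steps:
$s{\left(U,C \right)} = 50 + U$
$J = 2337$ ($J = \left(-123\right) \left(-19\right) = 2337$)
$J + s{\left(21,21 \right)} = 2337 + \left(50 + 21\right) = 2337 + 71 = 2408$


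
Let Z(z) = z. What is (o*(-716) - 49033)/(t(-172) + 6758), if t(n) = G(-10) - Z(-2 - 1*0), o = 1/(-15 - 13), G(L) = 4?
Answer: -85763/11837 ≈ -7.2453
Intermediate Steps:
o = -1/28 (o = 1/(-28) = -1/28 ≈ -0.035714)
t(n) = 6 (t(n) = 4 - (-2 - 1*0) = 4 - (-2 + 0) = 4 - 1*(-2) = 4 + 2 = 6)
(o*(-716) - 49033)/(t(-172) + 6758) = (-1/28*(-716) - 49033)/(6 + 6758) = (179/7 - 49033)/6764 = -343052/7*1/6764 = -85763/11837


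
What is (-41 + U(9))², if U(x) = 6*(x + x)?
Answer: 4489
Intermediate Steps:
U(x) = 12*x (U(x) = 6*(2*x) = 12*x)
(-41 + U(9))² = (-41 + 12*9)² = (-41 + 108)² = 67² = 4489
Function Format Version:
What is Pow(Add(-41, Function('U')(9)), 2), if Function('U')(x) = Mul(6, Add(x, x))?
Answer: 4489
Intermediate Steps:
Function('U')(x) = Mul(12, x) (Function('U')(x) = Mul(6, Mul(2, x)) = Mul(12, x))
Pow(Add(-41, Function('U')(9)), 2) = Pow(Add(-41, Mul(12, 9)), 2) = Pow(Add(-41, 108), 2) = Pow(67, 2) = 4489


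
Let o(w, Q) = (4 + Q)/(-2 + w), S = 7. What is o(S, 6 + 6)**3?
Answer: 4096/125 ≈ 32.768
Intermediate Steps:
o(w, Q) = (4 + Q)/(-2 + w)
o(S, 6 + 6)**3 = ((4 + (6 + 6))/(-2 + 7))**3 = ((4 + 12)/5)**3 = ((1/5)*16)**3 = (16/5)**3 = 4096/125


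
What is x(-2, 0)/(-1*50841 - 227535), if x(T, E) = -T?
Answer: -1/139188 ≈ -7.1845e-6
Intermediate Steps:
x(-2, 0)/(-1*50841 - 227535) = (-1*(-2))/(-1*50841 - 227535) = 2/(-50841 - 227535) = 2/(-278376) = 2*(-1/278376) = -1/139188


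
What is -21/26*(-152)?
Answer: 1596/13 ≈ 122.77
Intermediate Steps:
-21/26*(-152) = 1596/13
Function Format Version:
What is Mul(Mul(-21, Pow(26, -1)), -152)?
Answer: Rational(1596, 13) ≈ 122.77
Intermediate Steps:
Mul(Mul(-21, Pow(26, -1)), -152) = Mul(Mul(-21, Rational(1, 26)), -152) = Mul(Rational(-21, 26), -152) = Rational(1596, 13)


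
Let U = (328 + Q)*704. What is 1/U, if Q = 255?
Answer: 1/410432 ≈ 2.4365e-6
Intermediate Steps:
U = 410432 (U = (328 + 255)*704 = 583*704 = 410432)
1/U = 1/410432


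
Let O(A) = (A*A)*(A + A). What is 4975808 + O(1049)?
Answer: 2313617106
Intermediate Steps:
O(A) = 2*A**3 (O(A) = A**2*(2*A) = 2*A**3)
4975808 + O(1049) = 4975808 + 2*1049**3 = 4975808 + 2*1154320649 = 4975808 + 2308641298 = 2313617106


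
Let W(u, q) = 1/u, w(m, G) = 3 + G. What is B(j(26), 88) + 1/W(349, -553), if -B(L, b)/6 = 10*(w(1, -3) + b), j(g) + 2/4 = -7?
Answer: -4931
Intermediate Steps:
j(g) = -15/2 (j(g) = -1/2 - 7 = -15/2)
B(L, b) = -60*b (B(L, b) = -60*((3 - 3) + b) = -60*(0 + b) = -60*b)
B(j(26), 88) + 1/W(349, -553) = -60*88 + 1/(1/349) = -5280 + 1/(1/349) = -5280 + 349 = -4931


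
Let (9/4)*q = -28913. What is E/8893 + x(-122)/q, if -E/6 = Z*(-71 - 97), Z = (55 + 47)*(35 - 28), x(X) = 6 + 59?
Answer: 83230929819/1028493236 ≈ 80.925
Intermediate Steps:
x(X) = 65
q = -115652/9 (q = (4/9)*(-28913) = -115652/9 ≈ -12850.)
Z = 714 (Z = 102*7 = 714)
E = 719712 (E = -4284*(-71 - 97) = -4284*(-168) = -6*(-119952) = 719712)
E/8893 + x(-122)/q = 719712/8893 + 65/(-115652/9) = 719712*(1/8893) + 65*(-9/115652) = 719712/8893 - 585/115652 = 83230929819/1028493236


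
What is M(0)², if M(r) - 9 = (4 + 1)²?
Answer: 1156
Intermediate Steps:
M(r) = 34 (M(r) = 9 + (4 + 1)² = 9 + 5² = 9 + 25 = 34)
M(0)² = 34² = 1156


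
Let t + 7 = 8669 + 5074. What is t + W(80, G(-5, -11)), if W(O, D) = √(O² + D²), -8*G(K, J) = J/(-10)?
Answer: 13736 + √40960121/80 ≈ 13816.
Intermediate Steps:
G(K, J) = J/80 (G(K, J) = -J/(8*(-10)) = -J*(-1)/(8*10) = -(-1)*J/80 = J/80)
W(O, D) = √(D² + O²)
t = 13736 (t = -7 + (8669 + 5074) = -7 + 13743 = 13736)
t + W(80, G(-5, -11)) = 13736 + √(((1/80)*(-11))² + 80²) = 13736 + √((-11/80)² + 6400) = 13736 + √(121/6400 + 6400) = 13736 + √(40960121/6400) = 13736 + √40960121/80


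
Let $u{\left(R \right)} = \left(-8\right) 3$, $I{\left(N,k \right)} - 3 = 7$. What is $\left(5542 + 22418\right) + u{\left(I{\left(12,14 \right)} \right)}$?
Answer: $27936$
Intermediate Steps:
$I{\left(N,k \right)} = 10$ ($I{\left(N,k \right)} = 3 + 7 = 10$)
$u{\left(R \right)} = -24$
$\left(5542 + 22418\right) + u{\left(I{\left(12,14 \right)} \right)} = \left(5542 + 22418\right) - 24 = 27960 - 24 = 27936$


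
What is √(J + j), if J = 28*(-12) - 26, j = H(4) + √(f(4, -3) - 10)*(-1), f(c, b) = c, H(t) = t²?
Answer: √(-346 - I*√6) ≈ 0.06584 - 18.601*I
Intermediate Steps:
j = 16 - I*√6 (j = 4² + √(4 - 10)*(-1) = 16 + √(-6)*(-1) = 16 + (I*√6)*(-1) = 16 - I*√6 ≈ 16.0 - 2.4495*I)
J = -362 (J = -336 - 26 = -362)
√(J + j) = √(-362 + (16 - I*√6)) = √(-346 - I*√6)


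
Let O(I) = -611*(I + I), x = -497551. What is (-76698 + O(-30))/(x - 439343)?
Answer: 6673/156149 ≈ 0.042735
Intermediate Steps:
O(I) = -1222*I
(-76698 + O(-30))/(x - 439343) = (-76698 - 1222*(-30))/(-497551 - 439343) = (-76698 + 36660)/(-936894) = -40038*(-1/936894) = 6673/156149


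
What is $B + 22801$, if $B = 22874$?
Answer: $45675$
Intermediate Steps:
$B + 22801 = 22874 + 22801 = 45675$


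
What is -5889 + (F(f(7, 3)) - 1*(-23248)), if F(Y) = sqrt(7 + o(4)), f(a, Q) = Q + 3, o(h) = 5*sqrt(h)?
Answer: 17359 + sqrt(17) ≈ 17363.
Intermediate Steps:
f(a, Q) = 3 + Q
F(Y) = sqrt(17) (F(Y) = sqrt(7 + 5*sqrt(4)) = sqrt(7 + 5*2) = sqrt(7 + 10) = sqrt(17))
-5889 + (F(f(7, 3)) - 1*(-23248)) = -5889 + (sqrt(17) - 1*(-23248)) = -5889 + (sqrt(17) + 23248) = -5889 + (23248 + sqrt(17)) = 17359 + sqrt(17)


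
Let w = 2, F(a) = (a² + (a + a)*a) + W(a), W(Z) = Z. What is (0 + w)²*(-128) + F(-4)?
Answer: -468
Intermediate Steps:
F(a) = a + 3*a² (F(a) = (a² + (a + a)*a) + a = (a² + (2*a)*a) + a = (a² + 2*a²) + a = 3*a² + a = a + 3*a²)
(0 + w)²*(-128) + F(-4) = (0 + 2)²*(-128) - 4*(1 + 3*(-4)) = 2²*(-128) - 4*(1 - 12) = 4*(-128) - 4*(-11) = -512 + 44 = -468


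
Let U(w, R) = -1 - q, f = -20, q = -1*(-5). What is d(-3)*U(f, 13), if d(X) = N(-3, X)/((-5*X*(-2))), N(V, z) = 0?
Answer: 0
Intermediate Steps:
q = 5
U(w, R) = -6 (U(w, R) = -1 - 1*5 = -1 - 5 = -6)
d(X) = 0 (d(X) = 0/((-5*X*(-2))) = 0/((10*X)) = 0*(1/(10*X)) = 0)
d(-3)*U(f, 13) = 0*(-6) = 0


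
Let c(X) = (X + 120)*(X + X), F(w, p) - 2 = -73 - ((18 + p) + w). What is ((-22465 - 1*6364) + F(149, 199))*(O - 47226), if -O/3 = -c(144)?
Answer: -5293341420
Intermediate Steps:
F(w, p) = -89 - p - w (F(w, p) = 2 + (-73 - ((18 + p) + w)) = 2 + (-73 - (18 + p + w)) = 2 + (-73 + (-18 - p - w)) = 2 + (-91 - p - w) = -89 - p - w)
c(X) = 2*X*(120 + X) (c(X) = (120 + X)*(2*X) = 2*X*(120 + X))
O = 228096 (O = -(-3)*2*144*(120 + 144) = -(-3)*2*144*264 = -(-3)*76032 = -3*(-76032) = 228096)
((-22465 - 1*6364) + F(149, 199))*(O - 47226) = ((-22465 - 1*6364) + (-89 - 1*199 - 1*149))*(228096 - 47226) = ((-22465 - 6364) + (-89 - 199 - 149))*180870 = (-28829 - 437)*180870 = -29266*180870 = -5293341420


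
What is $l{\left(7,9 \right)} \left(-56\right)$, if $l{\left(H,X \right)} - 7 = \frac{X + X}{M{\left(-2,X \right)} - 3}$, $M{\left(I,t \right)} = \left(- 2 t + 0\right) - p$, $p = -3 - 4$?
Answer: $-320$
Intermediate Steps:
$p = -7$ ($p = -3 - 4 = -7$)
$M{\left(I,t \right)} = 7 - 2 t$ ($M{\left(I,t \right)} = \left(- 2 t + 0\right) - -7 = - 2 t + 7 = 7 - 2 t$)
$l{\left(H,X \right)} = 7 + \frac{2 X}{4 - 2 X}$ ($l{\left(H,X \right)} = 7 + \frac{X + X}{\left(7 - 2 X\right) - 3} = 7 + \frac{2 X}{4 - 2 X}$)
$l{\left(7,9 \right)} \left(-56\right) = \frac{2 \left(-7 + 3 \cdot 9\right)}{-2 + 9} \left(-56\right) = \frac{2 \left(-7 + 27\right)}{7} \left(-56\right) = 2 \cdot \frac{1}{7} \cdot 20 \left(-56\right) = \frac{40}{7} \left(-56\right) = -320$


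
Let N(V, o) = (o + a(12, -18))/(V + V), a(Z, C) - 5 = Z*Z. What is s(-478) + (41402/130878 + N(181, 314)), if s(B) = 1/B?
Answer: 4510224041/2830825701 ≈ 1.5933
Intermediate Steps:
a(Z, C) = 5 + Z**2 (a(Z, C) = 5 + Z*Z = 5 + Z**2)
N(V, o) = (149 + o)/(2*V) (N(V, o) = (o + (5 + 12**2))/(V + V) = (o + (5 + 144))/((2*V)) = (o + 149)*(1/(2*V)) = (149 + o)*(1/(2*V)) = (149 + o)/(2*V))
s(-478) + (41402/130878 + N(181, 314)) = 1/(-478) + (41402/130878 + (1/2)*(149 + 314)/181) = -1/478 + (41402*(1/130878) + (1/2)*(1/181)*463) = -1/478 + (20701/65439 + 463/362) = -1/478 + 37792019/23688918 = 4510224041/2830825701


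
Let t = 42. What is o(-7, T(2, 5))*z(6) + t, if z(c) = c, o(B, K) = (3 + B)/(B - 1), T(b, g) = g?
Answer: 45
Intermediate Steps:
o(B, K) = (3 + B)/(-1 + B)
o(-7, T(2, 5))*z(6) + t = ((3 - 7)/(-1 - 7))*6 + 42 = (-4/(-8))*6 + 42 = -⅛*(-4)*6 + 42 = (½)*6 + 42 = 3 + 42 = 45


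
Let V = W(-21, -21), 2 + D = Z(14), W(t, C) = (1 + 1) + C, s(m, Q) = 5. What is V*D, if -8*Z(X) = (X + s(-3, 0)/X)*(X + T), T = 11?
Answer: 99731/112 ≈ 890.46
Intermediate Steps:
W(t, C) = 2 + C
Z(X) = -(11 + X)*(X + 5/X)/8 (Z(X) = -(X + 5/X)*(X + 11)/8 = -(X + 5/X)*(11 + X)/8 = -(11 + X)*(X + 5/X)/8)
D = -5249/112 (D = -2 + (⅛)*(-55 - 1*14*(5 + 14² + 11*14))/14 = -2 + (⅛)*(1/14)*(-55 - 1*14*(5 + 196 + 154)) = -2 + (⅛)*(1/14)*(-55 - 1*14*355) = -2 + (⅛)*(1/14)*(-55 - 4970) = -2 + (⅛)*(1/14)*(-5025) = -2 - 5025/112 = -5249/112 ≈ -46.866)
V = -19 (V = 2 - 21 = -19)
V*D = -19*(-5249/112) = 99731/112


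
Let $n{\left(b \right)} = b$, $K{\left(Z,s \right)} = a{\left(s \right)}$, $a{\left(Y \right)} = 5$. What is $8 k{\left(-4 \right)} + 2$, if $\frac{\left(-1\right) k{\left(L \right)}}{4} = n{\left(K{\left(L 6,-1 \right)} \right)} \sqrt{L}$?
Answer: $2 - 320 i \approx 2.0 - 320.0 i$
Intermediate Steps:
$K{\left(Z,s \right)} = 5$
$k{\left(L \right)} = - 20 \sqrt{L}$ ($k{\left(L \right)} = - 4 \cdot 5 \sqrt{L} = - 20 \sqrt{L}$)
$8 k{\left(-4 \right)} + 2 = 8 \left(- 20 \sqrt{-4}\right) + 2 = 8 \left(- 20 \cdot 2 i\right) + 2 = 8 \left(- 40 i\right) + 2 = - 320 i + 2 = 2 - 320 i$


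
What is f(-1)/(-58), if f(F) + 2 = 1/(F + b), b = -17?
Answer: 37/1044 ≈ 0.035441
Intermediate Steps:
f(F) = -2 + 1/(-17 + F) (f(F) = -2 + 1/(F - 17) = -2 + 1/(-17 + F))
f(-1)/(-58) = ((35 - 2*(-1))/(-17 - 1))/(-58) = ((35 + 2)/(-18))*(-1/58) = -1/18*37*(-1/58) = -37/18*(-1/58) = 37/1044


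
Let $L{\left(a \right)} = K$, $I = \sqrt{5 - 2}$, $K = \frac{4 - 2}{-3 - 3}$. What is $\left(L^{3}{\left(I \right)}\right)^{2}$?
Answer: $\frac{1}{729} \approx 0.0013717$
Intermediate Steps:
$K = - \frac{1}{3}$ ($K = \frac{2}{-6} = 2 \left(- \frac{1}{6}\right) = - \frac{1}{3} \approx -0.33333$)
$I = \sqrt{3} \approx 1.732$
$L{\left(a \right)} = - \frac{1}{3}$
$\left(L^{3}{\left(I \right)}\right)^{2} = \left(\left(- \frac{1}{3}\right)^{3}\right)^{2} = \left(- \frac{1}{27}\right)^{2} = \frac{1}{729}$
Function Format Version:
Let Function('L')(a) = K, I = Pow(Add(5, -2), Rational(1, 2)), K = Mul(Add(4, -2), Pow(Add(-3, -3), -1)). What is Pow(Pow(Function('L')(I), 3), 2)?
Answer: Rational(1, 729) ≈ 0.0013717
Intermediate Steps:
K = Rational(-1, 3) (K = Mul(2, Pow(-6, -1)) = Mul(2, Rational(-1, 6)) = Rational(-1, 3) ≈ -0.33333)
I = Pow(3, Rational(1, 2)) ≈ 1.7320
Function('L')(a) = Rational(-1, 3)
Pow(Pow(Function('L')(I), 3), 2) = Pow(Pow(Rational(-1, 3), 3), 2) = Pow(Rational(-1, 27), 2) = Rational(1, 729)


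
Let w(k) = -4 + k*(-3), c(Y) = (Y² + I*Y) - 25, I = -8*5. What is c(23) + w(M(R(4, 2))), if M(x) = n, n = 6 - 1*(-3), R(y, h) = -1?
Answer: -447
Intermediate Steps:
I = -40
n = 9 (n = 6 + 3 = 9)
M(x) = 9
c(Y) = -25 + Y² - 40*Y (c(Y) = (Y² - 40*Y) - 25 = -25 + Y² - 40*Y)
w(k) = -4 - 3*k
c(23) + w(M(R(4, 2))) = (-25 + 23² - 40*23) + (-4 - 3*9) = (-25 + 529 - 920) + (-4 - 27) = -416 - 31 = -447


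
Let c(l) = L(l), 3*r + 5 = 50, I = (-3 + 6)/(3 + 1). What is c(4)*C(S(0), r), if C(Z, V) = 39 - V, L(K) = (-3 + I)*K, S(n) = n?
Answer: -216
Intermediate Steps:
I = ¾ (I = 3/4 = 3*(¼) = ¾ ≈ 0.75000)
r = 15 (r = -5/3 + (⅓)*50 = -5/3 + 50/3 = 15)
L(K) = -9*K/4 (L(K) = (-3 + ¾)*K = -9*K/4)
c(l) = -9*l/4
c(4)*C(S(0), r) = (-9/4*4)*(39 - 1*15) = -9*(39 - 15) = -9*24 = -216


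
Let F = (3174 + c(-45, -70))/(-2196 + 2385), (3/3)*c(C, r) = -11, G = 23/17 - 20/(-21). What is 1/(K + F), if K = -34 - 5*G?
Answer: -3213/92506 ≈ -0.034733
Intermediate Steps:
G = 823/357 (G = 23*(1/17) - 20*(-1/21) = 23/17 + 20/21 = 823/357 ≈ 2.3053)
c(C, r) = -11
F = 3163/189 (F = (3174 - 11)/(-2196 + 2385) = 3163/189 ≈ 16.735)
K = -16253/357 (K = -34 - 5*823/357 = -34 - 4115/357 = -16253/357 ≈ -45.527)
1/(K + F) = 1/(-16253/357 + 3163/189) = 1/(-92506/3213) = -3213/92506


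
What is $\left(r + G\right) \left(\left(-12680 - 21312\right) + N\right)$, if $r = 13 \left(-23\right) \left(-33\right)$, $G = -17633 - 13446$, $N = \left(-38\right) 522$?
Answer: $1141799536$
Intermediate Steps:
$N = -19836$
$G = -31079$
$r = 9867$ ($r = \left(-299\right) \left(-33\right) = 9867$)
$\left(r + G\right) \left(\left(-12680 - 21312\right) + N\right) = \left(9867 - 31079\right) \left(\left(-12680 - 21312\right) - 19836\right) = - 21212 \left(\left(-12680 - 21312\right) - 19836\right) = - 21212 \left(-33992 - 19836\right) = \left(-21212\right) \left(-53828\right) = 1141799536$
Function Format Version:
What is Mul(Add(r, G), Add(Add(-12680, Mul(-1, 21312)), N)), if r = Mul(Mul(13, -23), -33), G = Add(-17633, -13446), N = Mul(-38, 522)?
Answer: 1141799536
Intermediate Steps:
N = -19836
G = -31079
r = 9867 (r = Mul(-299, -33) = 9867)
Mul(Add(r, G), Add(Add(-12680, Mul(-1, 21312)), N)) = Mul(Add(9867, -31079), Add(Add(-12680, Mul(-1, 21312)), -19836)) = Mul(-21212, Add(Add(-12680, -21312), -19836)) = Mul(-21212, Add(-33992, -19836)) = Mul(-21212, -53828) = 1141799536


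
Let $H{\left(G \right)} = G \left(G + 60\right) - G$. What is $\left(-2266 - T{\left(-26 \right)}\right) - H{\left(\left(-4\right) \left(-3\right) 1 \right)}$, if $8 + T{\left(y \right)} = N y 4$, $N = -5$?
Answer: $-3630$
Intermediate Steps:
$T{\left(y \right)} = -8 - 20 y$ ($T{\left(y \right)} = -8 + - 5 y 4 = -8 - 20 y$)
$H{\left(G \right)} = - G + G \left(60 + G\right)$ ($H{\left(G \right)} = G \left(60 + G\right) - G = - G + G \left(60 + G\right)$)
$\left(-2266 - T{\left(-26 \right)}\right) - H{\left(\left(-4\right) \left(-3\right) 1 \right)} = \left(-2266 - \left(-8 - -520\right)\right) - \left(-4\right) \left(-3\right) 1 \left(59 + \left(-4\right) \left(-3\right) 1\right) = \left(-2266 - \left(-8 + 520\right)\right) - 12 \cdot 1 \left(59 + 12 \cdot 1\right) = \left(-2266 - 512\right) - 12 \left(59 + 12\right) = \left(-2266 - 512\right) - 12 \cdot 71 = -2778 - 852 = -3630$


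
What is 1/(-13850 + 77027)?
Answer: 1/63177 ≈ 1.5829e-5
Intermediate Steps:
1/(-13850 + 77027) = 1/63177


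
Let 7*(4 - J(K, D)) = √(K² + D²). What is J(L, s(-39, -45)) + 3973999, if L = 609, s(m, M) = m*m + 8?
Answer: 3974003 - √2708722/7 ≈ 3.9738e+6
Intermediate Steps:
s(m, M) = 8 + m² (s(m, M) = m² + 8 = 8 + m²)
J(K, D) = 4 - √(D² + K²)/7 (J(K, D) = 4 - √(K² + D²)/7 = 4 - √(D² + K²)/7)
J(L, s(-39, -45)) + 3973999 = (4 - √((8 + (-39)²)² + 609²)/7) + 3973999 = (4 - √((8 + 1521)² + 370881)/7) + 3973999 = (4 - √(1529² + 370881)/7) + 3973999 = (4 - √(2337841 + 370881)/7) + 3973999 = (4 - √2708722/7) + 3973999 = 3974003 - √2708722/7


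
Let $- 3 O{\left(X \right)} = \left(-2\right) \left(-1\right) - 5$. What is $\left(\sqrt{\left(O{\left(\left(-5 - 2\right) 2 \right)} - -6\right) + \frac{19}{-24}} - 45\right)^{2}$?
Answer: $\frac{\left(540 - \sqrt{894}\right)^{2}}{144} \approx 1807.0$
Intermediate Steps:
$O{\left(X \right)} = 1$ ($O{\left(X \right)} = - \frac{\left(-2\right) \left(-1\right) - 5}{3} = - \frac{2 - 5}{3} = \left(- \frac{1}{3}\right) \left(-3\right) = 1$)
$\left(\sqrt{\left(O{\left(\left(-5 - 2\right) 2 \right)} - -6\right) + \frac{19}{-24}} - 45\right)^{2} = \left(\sqrt{\left(1 - -6\right) + \frac{19}{-24}} - 45\right)^{2} = \left(\sqrt{\left(1 + 6\right) + 19 \left(- \frac{1}{24}\right)} - 45\right)^{2} = \left(\sqrt{7 - \frac{19}{24}} - 45\right)^{2} = \left(\sqrt{\frac{149}{24}} - 45\right)^{2} = \left(\frac{\sqrt{894}}{12} - 45\right)^{2} = \left(-45 + \frac{\sqrt{894}}{12}\right)^{2}$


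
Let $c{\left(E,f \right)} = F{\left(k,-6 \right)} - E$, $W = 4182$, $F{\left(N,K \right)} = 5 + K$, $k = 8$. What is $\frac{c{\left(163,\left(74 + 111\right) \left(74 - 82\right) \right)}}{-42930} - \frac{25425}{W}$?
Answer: $- \frac{181801567}{29922210} \approx -6.0758$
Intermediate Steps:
$c{\left(E,f \right)} = -1 - E$ ($c{\left(E,f \right)} = \left(5 - 6\right) - E = -1 - E$)
$\frac{c{\left(163,\left(74 + 111\right) \left(74 - 82\right) \right)}}{-42930} - \frac{25425}{W} = \frac{-1 - 163}{-42930} - \frac{25425}{4182} = \left(-1 - 163\right) \left(- \frac{1}{42930}\right) - \frac{8475}{1394} = \left(-164\right) \left(- \frac{1}{42930}\right) - \frac{8475}{1394} = \frac{82}{21465} - \frac{8475}{1394} = - \frac{181801567}{29922210}$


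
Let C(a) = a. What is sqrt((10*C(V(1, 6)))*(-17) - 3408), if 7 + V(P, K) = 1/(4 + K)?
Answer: I*sqrt(2235) ≈ 47.276*I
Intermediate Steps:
V(P, K) = -7 + 1/(4 + K)
sqrt((10*C(V(1, 6)))*(-17) - 3408) = sqrt((10*((-27 - 7*6)/(4 + 6)))*(-17) - 3408) = sqrt((10*((-27 - 42)/10))*(-17) - 3408) = sqrt((10*((1/10)*(-69)))*(-17) - 3408) = sqrt((10*(-69/10))*(-17) - 3408) = sqrt(-69*(-17) - 3408) = sqrt(1173 - 3408) = sqrt(-2235) = I*sqrt(2235)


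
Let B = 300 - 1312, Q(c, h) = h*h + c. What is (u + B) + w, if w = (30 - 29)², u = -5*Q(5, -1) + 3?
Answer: -1038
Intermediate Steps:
Q(c, h) = c + h² (Q(c, h) = h² + c = c + h²)
u = -27 (u = -5*(5 + (-1)²) + 3 = -5*(5 + 1) + 3 = -5*6 + 3 = -30 + 3 = -27)
B = -1012
w = 1 (w = 1² = 1)
(u + B) + w = (-27 - 1012) + 1 = -1039 + 1 = -1038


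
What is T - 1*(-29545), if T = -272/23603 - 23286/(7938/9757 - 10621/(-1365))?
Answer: 5577064464420987/207823447277 ≈ 26836.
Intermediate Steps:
T = -563079285377978/207823447277 (T = -272*1/23603 - 23286/(7938*(1/9757) - 10621*(-1/1365)) = -272/23603 - 23286/(7938/9757 + 817/105) = -272/23603 - 23286/8804959/1024485 = -272/23603 - 23286*1024485/8804959 = -272/23603 - 23856157710/8804959 = -563079285377978/207823447277 ≈ -2709.4)
T - 1*(-29545) = -563079285377978/207823447277 - 1*(-29545) = -563079285377978/207823447277 + 29545 = 5577064464420987/207823447277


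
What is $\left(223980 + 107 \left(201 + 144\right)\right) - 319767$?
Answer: $-58872$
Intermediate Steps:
$\left(223980 + 107 \left(201 + 144\right)\right) - 319767 = \left(223980 + 107 \cdot 345\right) - 319767 = \left(223980 + 36915\right) - 319767 = 260895 - 319767 = -58872$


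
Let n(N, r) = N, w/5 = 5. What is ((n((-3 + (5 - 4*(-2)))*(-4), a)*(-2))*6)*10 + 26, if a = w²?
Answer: 4826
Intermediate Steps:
w = 25 (w = 5*5 = 25)
a = 625 (a = 25² = 625)
((n((-3 + (5 - 4*(-2)))*(-4), a)*(-2))*6)*10 + 26 = ((((-3 + (5 - 4*(-2)))*(-4))*(-2))*6)*10 + 26 = ((((-3 + (5 + 8))*(-4))*(-2))*6)*10 + 26 = ((((-3 + 13)*(-4))*(-2))*6)*10 + 26 = (((10*(-4))*(-2))*6)*10 + 26 = (-40*(-2)*6)*10 + 26 = (80*6)*10 + 26 = 480*10 + 26 = 4800 + 26 = 4826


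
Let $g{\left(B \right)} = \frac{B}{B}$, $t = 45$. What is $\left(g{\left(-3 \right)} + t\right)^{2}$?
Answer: $2116$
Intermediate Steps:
$g{\left(B \right)} = 1$
$\left(g{\left(-3 \right)} + t\right)^{2} = \left(1 + 45\right)^{2} = 46^{2} = 2116$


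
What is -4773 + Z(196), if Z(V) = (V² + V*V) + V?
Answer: 72255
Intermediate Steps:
Z(V) = V + 2*V² (Z(V) = (V² + V²) + V = 2*V² + V = V + 2*V²)
-4773 + Z(196) = -4773 + 196*(1 + 2*196) = -4773 + 196*(1 + 392) = -4773 + 196*393 = -4773 + 77028 = 72255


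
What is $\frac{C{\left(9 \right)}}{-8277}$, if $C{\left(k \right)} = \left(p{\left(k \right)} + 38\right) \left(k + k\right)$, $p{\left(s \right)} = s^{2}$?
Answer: $- \frac{714}{2759} \approx -0.25879$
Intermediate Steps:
$C{\left(k \right)} = 2 k \left(38 + k^{2}\right)$ ($C{\left(k \right)} = \left(k^{2} + 38\right) \left(k + k\right) = \left(38 + k^{2}\right) 2 k = 2 k \left(38 + k^{2}\right)$)
$\frac{C{\left(9 \right)}}{-8277} = \frac{2 \cdot 9 \left(38 + 9^{2}\right)}{-8277} = 2 \cdot 9 \left(38 + 81\right) \left(- \frac{1}{8277}\right) = 2 \cdot 9 \cdot 119 \left(- \frac{1}{8277}\right) = 2142 \left(- \frac{1}{8277}\right) = - \frac{714}{2759}$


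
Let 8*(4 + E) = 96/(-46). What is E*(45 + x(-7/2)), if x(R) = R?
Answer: -4067/23 ≈ -176.83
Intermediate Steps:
E = -98/23 (E = -4 + (96/(-46))/8 = -4 + (96*(-1/46))/8 = -4 + (⅛)*(-48/23) = -4 - 6/23 = -98/23 ≈ -4.2609)
E*(45 + x(-7/2)) = -98*(45 - 7/2)/23 = -98/23*83/2 = -4067/23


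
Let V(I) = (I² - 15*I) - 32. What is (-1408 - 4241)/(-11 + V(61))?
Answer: -1883/921 ≈ -2.0445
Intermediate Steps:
V(I) = -32 + I² - 15*I
(-1408 - 4241)/(-11 + V(61)) = (-1408 - 4241)/(-11 + (-32 + 61² - 15*61)) = -5649/(-11 + (-32 + 3721 - 915)) = -5649/(-11 + 2774) = -5649/2763 = -5649*1/2763 = -1883/921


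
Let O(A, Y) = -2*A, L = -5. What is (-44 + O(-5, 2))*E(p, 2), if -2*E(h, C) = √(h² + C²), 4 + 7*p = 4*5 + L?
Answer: 17*√317/7 ≈ 43.240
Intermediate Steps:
p = 11/7 (p = -4/7 + (4*5 - 5)/7 = -4/7 + (20 - 5)/7 = -4/7 + (⅐)*15 = -4/7 + 15/7 = 11/7 ≈ 1.5714)
E(h, C) = -√(C² + h²)/2 (E(h, C) = -√(h² + C²)/2 = -√(C² + h²)/2)
(-44 + O(-5, 2))*E(p, 2) = (-44 - 2*(-5))*(-√(2² + (11/7)²)/2) = (-44 + 10)*(-√(4 + 121/49)/2) = -(-17)*√(317/49) = -(-17)*√317/7 = 17*√317/7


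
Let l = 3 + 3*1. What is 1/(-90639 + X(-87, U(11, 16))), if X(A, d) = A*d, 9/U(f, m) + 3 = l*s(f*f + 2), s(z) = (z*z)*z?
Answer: -3721733/337334157648 ≈ -1.1033e-5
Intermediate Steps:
l = 6 (l = 3 + 3 = 6)
s(z) = z³ (s(z) = z²*z = z³)
U(f, m) = 9/(-3 + 6*(2 + f²)³) (U(f, m) = 9/(-3 + 6*(f*f + 2)³) = 9/(-3 + 6*(f² + 2)³) = 9/(-3 + 6*(2 + f²)³))
1/(-90639 + X(-87, U(11, 16))) = 1/(-90639 - 261/(-1 + 2*(2 + 11²)³)) = 1/(-90639 - 261/(-1 + 2*(2 + 121)³)) = 1/(-90639 - 261/(-1 + 2*123³)) = 1/(-90639 - 261/(-1 + 2*1860867)) = 1/(-90639 - 261/(-1 + 3721734)) = 1/(-90639 - 261/3721733) = 1/(-337334157648/3721733) = -3721733/337334157648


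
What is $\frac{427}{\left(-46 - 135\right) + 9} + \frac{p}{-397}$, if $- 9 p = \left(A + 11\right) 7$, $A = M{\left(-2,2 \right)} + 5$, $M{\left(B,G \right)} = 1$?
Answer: $- \frac{1505203}{614556} \approx -2.4493$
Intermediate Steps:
$A = 6$ ($A = 1 + 5 = 6$)
$p = - \frac{119}{9}$ ($p = - \frac{\left(6 + 11\right) 7}{9} = - \frac{17 \cdot 7}{9} = \left(- \frac{1}{9}\right) 119 = - \frac{119}{9} \approx -13.222$)
$\frac{427}{\left(-46 - 135\right) + 9} + \frac{p}{-397} = \frac{427}{\left(-46 - 135\right) + 9} - \frac{119}{9 \left(-397\right)} = \frac{427}{-181 + 9} - - \frac{119}{3573} = \frac{427}{-172} + \frac{119}{3573} = 427 \left(- \frac{1}{172}\right) + \frac{119}{3573} = - \frac{427}{172} + \frac{119}{3573} = - \frac{1505203}{614556}$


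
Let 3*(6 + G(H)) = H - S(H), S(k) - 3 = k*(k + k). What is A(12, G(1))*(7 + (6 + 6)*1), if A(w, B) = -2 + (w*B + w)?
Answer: -1482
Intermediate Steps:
S(k) = 3 + 2*k² (S(k) = 3 + k*(k + k) = 3 + k*(2*k) = 3 + 2*k²)
G(H) = -7 - 2*H²/3 + H/3 (G(H) = -6 + (H - (3 + 2*H²))/3 = -6 + (H + (-3 - 2*H²))/3 = -6 + (-3 + H - 2*H²)/3 = -6 + (-1 - 2*H²/3 + H/3) = -7 - 2*H²/3 + H/3)
A(w, B) = -2 + w + B*w (A(w, B) = -2 + (B*w + w) = -2 + (w + B*w) = -2 + w + B*w)
A(12, G(1))*(7 + (6 + 6)*1) = (-2 + 12 + (-7 - ⅔*1² + (⅓)*1)*12)*(7 + (6 + 6)*1) = (-2 + 12 + (-7 - ⅔*1 + ⅓)*12)*(7 + 12*1) = (-2 + 12 + (-7 - ⅔ + ⅓)*12)*(7 + 12) = (-2 + 12 - 22/3*12)*19 = (-2 + 12 - 88)*19 = -78*19 = -1482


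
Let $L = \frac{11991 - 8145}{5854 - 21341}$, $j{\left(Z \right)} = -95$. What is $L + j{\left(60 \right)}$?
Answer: $- \frac{1475111}{15487} \approx -95.248$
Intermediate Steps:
$L = - \frac{3846}{15487}$ ($L = \frac{3846}{-15487} = 3846 \left(- \frac{1}{15487}\right) = - \frac{3846}{15487} \approx -0.24834$)
$L + j{\left(60 \right)} = - \frac{3846}{15487} - 95 = - \frac{1475111}{15487}$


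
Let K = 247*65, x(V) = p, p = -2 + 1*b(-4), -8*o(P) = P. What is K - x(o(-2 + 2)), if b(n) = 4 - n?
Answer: 16049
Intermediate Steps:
o(P) = -P/8
p = 6 (p = -2 + 1*(4 - 1*(-4)) = -2 + 1*(4 + 4) = -2 + 1*8 = -2 + 8 = 6)
x(V) = 6
K = 16055
K - x(o(-2 + 2)) = 16055 - 1*6 = 16055 - 6 = 16049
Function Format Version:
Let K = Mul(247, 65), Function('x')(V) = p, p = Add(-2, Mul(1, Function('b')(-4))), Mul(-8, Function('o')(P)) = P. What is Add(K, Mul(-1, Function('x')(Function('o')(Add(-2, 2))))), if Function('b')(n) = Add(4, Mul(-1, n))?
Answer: 16049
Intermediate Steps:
Function('o')(P) = Mul(Rational(-1, 8), P)
p = 6 (p = Add(-2, Mul(1, Add(4, Mul(-1, -4)))) = Add(-2, Mul(1, Add(4, 4))) = Add(-2, Mul(1, 8)) = Add(-2, 8) = 6)
Function('x')(V) = 6
K = 16055
Add(K, Mul(-1, Function('x')(Function('o')(Add(-2, 2))))) = Add(16055, Mul(-1, 6)) = Add(16055, -6) = 16049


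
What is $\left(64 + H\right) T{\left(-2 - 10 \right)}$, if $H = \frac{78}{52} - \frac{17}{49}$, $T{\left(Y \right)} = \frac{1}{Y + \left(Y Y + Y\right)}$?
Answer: $\frac{1277}{2352} \approx 0.54294$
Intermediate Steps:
$T{\left(Y \right)} = \frac{1}{Y^{2} + 2 Y}$ ($T{\left(Y \right)} = \frac{1}{Y + \left(Y^{2} + Y\right)} = \frac{1}{Y + \left(Y + Y^{2}\right)} = \frac{1}{Y^{2} + 2 Y}$)
$H = \frac{113}{98}$ ($H = 78 \cdot \frac{1}{52} - \frac{17}{49} = \frac{3}{2} - \frac{17}{49} = \frac{113}{98} \approx 1.1531$)
$\left(64 + H\right) T{\left(-2 - 10 \right)} = \left(64 + \frac{113}{98}\right) \frac{1}{\left(-2 - 10\right) \left(2 - 12\right)} = \frac{6385 \frac{1}{\left(-2 - 10\right) \left(2 - 12\right)}}{98} = \frac{6385 \frac{1}{\left(-12\right) \left(2 - 12\right)}}{98} = \frac{6385 \left(- \frac{1}{12 \left(-10\right)}\right)}{98} = \frac{6385 \left(\left(- \frac{1}{12}\right) \left(- \frac{1}{10}\right)\right)}{98} = \frac{6385}{98} \cdot \frac{1}{120} = \frac{1277}{2352}$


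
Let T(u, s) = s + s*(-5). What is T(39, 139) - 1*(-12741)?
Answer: 12185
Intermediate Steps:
T(u, s) = -4*s (T(u, s) = s - 5*s = -4*s)
T(39, 139) - 1*(-12741) = -4*139 - 1*(-12741) = -556 + 12741 = 12185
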